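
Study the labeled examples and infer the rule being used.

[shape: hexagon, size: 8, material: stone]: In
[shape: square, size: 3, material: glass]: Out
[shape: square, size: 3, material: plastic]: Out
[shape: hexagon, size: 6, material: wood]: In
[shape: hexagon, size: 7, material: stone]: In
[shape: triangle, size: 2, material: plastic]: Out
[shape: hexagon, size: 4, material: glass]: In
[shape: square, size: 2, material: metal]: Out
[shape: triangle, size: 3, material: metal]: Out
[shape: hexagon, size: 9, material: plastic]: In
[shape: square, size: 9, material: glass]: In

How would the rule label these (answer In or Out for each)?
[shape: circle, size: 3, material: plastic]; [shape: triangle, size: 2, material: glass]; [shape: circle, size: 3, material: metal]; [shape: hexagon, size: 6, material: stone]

Out, Out, Out, In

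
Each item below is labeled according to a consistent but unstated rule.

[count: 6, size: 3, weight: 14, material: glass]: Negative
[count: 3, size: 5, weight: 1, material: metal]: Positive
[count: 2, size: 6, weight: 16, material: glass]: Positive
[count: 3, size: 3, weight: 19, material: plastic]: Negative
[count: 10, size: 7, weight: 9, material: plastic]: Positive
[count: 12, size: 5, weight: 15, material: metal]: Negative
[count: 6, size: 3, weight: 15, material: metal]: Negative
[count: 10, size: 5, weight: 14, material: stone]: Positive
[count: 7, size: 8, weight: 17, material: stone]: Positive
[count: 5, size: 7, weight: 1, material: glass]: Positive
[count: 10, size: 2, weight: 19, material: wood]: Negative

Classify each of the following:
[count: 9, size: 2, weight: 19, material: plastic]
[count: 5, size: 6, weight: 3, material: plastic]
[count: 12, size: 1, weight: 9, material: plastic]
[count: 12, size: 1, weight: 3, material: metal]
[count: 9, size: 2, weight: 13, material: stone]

Negative, Positive, Negative, Negative, Negative

The rule appears to be: size ≥ 5 AND count ≤ 10.
[count: 9, size: 2, weight: 19, material: plastic]: size = 2, count = 9, does not satisfy this → Negative. [count: 5, size: 6, weight: 3, material: plastic]: size = 6, count = 5, matches → Positive. [count: 12, size: 1, weight: 9, material: plastic]: size = 1, count = 12, does not satisfy this → Negative. [count: 12, size: 1, weight: 3, material: metal]: size = 1, count = 12, does not satisfy this → Negative. [count: 9, size: 2, weight: 13, material: stone]: size = 2, count = 9, does not satisfy this → Negative.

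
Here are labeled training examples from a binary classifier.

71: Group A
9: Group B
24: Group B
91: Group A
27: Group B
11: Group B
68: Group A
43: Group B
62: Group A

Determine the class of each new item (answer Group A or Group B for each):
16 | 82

Group B, Group A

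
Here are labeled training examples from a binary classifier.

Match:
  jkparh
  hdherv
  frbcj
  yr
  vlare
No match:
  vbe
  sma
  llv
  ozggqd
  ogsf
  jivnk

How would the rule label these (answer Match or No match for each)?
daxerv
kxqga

Match, No match

Looking at the examples, the only property every 'Match' case has and every 'No match' case lacks is: contains 'r'.
daxerv → has 'r' → Match. kxqga → no 'r' → No match.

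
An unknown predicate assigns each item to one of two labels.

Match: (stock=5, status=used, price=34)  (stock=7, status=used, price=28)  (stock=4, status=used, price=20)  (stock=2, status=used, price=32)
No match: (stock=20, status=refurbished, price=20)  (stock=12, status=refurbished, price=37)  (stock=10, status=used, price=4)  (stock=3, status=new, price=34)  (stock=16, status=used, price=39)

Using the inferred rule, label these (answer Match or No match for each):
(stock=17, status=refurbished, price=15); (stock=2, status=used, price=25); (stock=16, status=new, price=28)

No match, Match, No match

The classifier is using: status is used AND stock ≤ 7.
(stock=17, status=refurbished, price=15) → status is refurbished, stock = 17 → No match. (stock=2, status=used, price=25) → status is used, stock = 2 → Match. (stock=16, status=new, price=28) → status is new, stock = 16 → No match.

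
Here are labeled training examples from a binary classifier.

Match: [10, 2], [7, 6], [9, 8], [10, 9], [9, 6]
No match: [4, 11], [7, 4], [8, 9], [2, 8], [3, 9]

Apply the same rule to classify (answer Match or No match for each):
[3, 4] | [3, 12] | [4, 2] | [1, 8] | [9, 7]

No match, No match, No match, No match, Match

The distinguishing property — first > second AND sum ≥ 12 — holds for all the 'Match' cases and none of the 'No match' cases.
[3, 4] → 3 < 4, 3+4 = 7 → No match. [3, 12] → 3 < 12, 3+12 = 15 → No match. [4, 2] → 4 > 2, 4+2 = 6 → No match. [1, 8] → 1 < 8, 1+8 = 9 → No match. [9, 7] → 9 > 7, 9+7 = 16 → Match.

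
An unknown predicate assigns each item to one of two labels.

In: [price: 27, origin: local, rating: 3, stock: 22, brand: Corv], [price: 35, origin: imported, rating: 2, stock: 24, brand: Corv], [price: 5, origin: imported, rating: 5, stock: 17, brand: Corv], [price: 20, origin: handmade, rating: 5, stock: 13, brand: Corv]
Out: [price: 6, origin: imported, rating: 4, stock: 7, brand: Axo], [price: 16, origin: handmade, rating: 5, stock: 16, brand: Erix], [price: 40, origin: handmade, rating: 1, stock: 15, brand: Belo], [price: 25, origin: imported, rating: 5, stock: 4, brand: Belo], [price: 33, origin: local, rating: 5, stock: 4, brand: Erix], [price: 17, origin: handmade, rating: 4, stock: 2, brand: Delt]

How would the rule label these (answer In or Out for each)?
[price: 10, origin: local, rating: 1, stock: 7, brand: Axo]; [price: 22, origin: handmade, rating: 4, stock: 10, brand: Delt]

'In' ⟺ brand is Corv.
[price: 10, origin: local, rating: 1, stock: 7, brand: Axo]: brand is Axo, fails this test → Out.
[price: 22, origin: handmade, rating: 4, stock: 10, brand: Delt]: brand is Delt, fails this test → Out.

Out, Out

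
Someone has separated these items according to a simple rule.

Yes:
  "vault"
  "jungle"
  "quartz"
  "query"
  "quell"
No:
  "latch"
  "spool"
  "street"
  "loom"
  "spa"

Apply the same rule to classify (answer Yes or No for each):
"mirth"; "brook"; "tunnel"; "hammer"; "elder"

No, No, Yes, No, No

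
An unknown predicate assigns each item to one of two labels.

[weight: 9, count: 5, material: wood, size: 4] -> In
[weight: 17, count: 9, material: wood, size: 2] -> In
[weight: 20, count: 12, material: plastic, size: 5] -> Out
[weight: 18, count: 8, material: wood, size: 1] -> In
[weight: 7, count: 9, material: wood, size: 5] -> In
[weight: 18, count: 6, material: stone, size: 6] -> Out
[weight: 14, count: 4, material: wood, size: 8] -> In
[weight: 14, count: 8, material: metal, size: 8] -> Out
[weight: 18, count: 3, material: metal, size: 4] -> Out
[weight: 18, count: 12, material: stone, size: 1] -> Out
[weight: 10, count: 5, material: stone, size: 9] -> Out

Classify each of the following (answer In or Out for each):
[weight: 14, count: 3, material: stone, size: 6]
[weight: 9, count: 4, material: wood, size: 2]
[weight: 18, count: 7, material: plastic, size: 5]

The simplest hypothesis consistent with all the labels is: material is wood.
[weight: 14, count: 3, material: stone, size: 6]: material is stone, lacks this property → Out. [weight: 9, count: 4, material: wood, size: 2]: material is wood, has this property → In. [weight: 18, count: 7, material: plastic, size: 5]: material is plastic, lacks this property → Out.

Out, In, Out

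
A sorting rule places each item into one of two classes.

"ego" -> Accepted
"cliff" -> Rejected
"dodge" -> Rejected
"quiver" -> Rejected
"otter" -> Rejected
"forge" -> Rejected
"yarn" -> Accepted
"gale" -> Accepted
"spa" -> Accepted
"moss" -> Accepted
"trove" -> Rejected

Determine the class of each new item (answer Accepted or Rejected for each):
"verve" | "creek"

Rejected, Rejected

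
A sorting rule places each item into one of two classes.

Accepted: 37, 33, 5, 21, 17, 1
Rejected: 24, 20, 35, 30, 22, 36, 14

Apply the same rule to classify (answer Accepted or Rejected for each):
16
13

Rejected, Accepted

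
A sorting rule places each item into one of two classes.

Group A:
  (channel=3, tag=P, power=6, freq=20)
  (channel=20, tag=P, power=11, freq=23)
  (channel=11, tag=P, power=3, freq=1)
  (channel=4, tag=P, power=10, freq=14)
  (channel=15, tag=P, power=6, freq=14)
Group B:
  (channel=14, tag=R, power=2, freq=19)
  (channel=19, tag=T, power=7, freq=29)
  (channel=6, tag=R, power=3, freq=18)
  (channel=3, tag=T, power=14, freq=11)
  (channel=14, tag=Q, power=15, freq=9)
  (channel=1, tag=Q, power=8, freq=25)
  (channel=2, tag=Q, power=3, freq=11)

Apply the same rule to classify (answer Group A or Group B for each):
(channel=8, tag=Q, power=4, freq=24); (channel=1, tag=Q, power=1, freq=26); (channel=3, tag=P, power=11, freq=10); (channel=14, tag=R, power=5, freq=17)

Group B, Group B, Group A, Group B

One predicate separates the groups cleanly: tag is P.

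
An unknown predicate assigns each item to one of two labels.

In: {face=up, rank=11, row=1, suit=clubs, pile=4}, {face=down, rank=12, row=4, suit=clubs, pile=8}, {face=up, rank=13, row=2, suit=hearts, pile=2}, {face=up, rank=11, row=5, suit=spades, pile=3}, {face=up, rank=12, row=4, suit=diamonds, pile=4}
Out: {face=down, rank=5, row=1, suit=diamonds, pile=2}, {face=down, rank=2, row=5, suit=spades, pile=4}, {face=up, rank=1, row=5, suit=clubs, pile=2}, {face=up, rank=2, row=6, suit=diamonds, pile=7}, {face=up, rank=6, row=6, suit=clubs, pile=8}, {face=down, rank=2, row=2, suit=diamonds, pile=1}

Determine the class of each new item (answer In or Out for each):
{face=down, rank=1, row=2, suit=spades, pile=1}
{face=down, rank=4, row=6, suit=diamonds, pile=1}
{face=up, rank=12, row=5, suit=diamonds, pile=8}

The rule appears to be: rank ≥ 11.

Out, Out, In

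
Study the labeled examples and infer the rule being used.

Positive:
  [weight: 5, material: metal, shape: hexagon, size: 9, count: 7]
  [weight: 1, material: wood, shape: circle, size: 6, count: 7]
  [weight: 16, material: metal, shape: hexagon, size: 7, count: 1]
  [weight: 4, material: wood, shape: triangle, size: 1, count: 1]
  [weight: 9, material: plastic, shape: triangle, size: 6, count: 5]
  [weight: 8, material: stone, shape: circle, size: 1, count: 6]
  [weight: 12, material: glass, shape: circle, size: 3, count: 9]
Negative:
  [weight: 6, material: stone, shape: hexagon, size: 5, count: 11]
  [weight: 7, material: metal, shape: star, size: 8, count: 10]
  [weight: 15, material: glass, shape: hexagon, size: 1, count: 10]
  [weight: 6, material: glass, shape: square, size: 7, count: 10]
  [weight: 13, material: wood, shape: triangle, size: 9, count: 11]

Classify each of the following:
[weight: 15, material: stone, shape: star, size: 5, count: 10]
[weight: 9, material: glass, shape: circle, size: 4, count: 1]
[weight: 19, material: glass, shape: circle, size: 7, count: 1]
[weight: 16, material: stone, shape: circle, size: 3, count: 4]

Negative, Positive, Positive, Positive

The common property of the 'Positive' items is: count ≤ 9. No 'Negative' item has it.
[weight: 15, material: stone, shape: star, size: 5, count: 10]: count = 10 — does not satisfy this, so Negative.
[weight: 9, material: glass, shape: circle, size: 4, count: 1]: count = 1 — qualifies, so Positive.
[weight: 19, material: glass, shape: circle, size: 7, count: 1]: count = 1 — qualifies, so Positive.
[weight: 16, material: stone, shape: circle, size: 3, count: 4]: count = 4 — qualifies, so Positive.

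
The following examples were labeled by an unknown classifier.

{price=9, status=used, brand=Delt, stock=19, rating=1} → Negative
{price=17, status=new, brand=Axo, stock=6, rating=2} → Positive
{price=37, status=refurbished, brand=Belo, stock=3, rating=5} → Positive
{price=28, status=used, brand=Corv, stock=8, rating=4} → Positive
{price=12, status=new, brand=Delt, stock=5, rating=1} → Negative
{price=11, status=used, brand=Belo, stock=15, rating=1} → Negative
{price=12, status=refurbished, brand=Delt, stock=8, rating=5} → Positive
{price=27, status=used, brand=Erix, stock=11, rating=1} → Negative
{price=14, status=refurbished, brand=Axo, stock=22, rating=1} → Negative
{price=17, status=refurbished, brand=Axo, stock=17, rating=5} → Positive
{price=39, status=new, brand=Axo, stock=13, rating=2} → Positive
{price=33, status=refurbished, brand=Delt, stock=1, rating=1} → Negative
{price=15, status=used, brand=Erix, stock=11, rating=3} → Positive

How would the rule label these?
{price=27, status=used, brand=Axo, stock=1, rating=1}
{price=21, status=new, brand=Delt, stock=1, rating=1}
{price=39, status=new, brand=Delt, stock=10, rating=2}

The pattern is that an item is 'Positive' exactly when: rating ≥ 2.
{price=27, status=used, brand=Axo, stock=1, rating=1} → rating = 1 → Negative.
{price=21, status=new, brand=Delt, stock=1, rating=1} → rating = 1 → Negative.
{price=39, status=new, brand=Delt, stock=10, rating=2} → rating = 2 → Positive.

Negative, Negative, Positive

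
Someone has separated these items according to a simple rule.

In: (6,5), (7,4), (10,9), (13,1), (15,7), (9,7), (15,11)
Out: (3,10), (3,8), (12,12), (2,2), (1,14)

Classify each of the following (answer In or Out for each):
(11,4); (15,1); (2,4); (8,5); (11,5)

A rule that fits every label: first > second — true of each 'In' example, false of each 'Out' one.
(11,4) — 11 > 4, hence In. (15,1) — 15 > 1, hence In. (2,4) — 2 < 4, hence Out. (8,5) — 8 > 5, hence In. (11,5) — 11 > 5, hence In.

In, In, Out, In, In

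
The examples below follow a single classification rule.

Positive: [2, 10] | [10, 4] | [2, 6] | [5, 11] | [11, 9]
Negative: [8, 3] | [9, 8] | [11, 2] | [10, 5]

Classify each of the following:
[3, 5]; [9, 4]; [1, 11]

The pattern is that an item is 'Positive' exactly when: sum is even.
[3, 5] — 3+5 = 8, hence Positive.
[9, 4] — 9+4 = 13, hence Negative.
[1, 11] — 1+11 = 12, hence Positive.

Positive, Negative, Positive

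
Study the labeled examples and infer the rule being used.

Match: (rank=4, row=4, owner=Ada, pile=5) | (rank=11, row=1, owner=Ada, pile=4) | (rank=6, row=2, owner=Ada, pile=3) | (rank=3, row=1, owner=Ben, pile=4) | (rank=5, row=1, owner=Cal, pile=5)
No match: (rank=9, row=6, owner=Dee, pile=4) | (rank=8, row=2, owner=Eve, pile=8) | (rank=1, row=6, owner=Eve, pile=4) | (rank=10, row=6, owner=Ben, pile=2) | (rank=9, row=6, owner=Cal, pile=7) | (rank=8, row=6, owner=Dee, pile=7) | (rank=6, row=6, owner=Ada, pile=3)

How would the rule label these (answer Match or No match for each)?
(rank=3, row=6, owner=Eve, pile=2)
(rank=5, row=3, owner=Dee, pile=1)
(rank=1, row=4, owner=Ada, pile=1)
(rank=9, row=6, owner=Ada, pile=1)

The simplest hypothesis consistent with all the labels is: pile ≤ 5 AND row ≤ 4.
(rank=3, row=6, owner=Eve, pile=2): pile = 2, row = 6 — fails the rule, so No match.
(rank=5, row=3, owner=Dee, pile=1): pile = 1, row = 3 — passes, so Match.
(rank=1, row=4, owner=Ada, pile=1): pile = 1, row = 4 — passes, so Match.
(rank=9, row=6, owner=Ada, pile=1): pile = 1, row = 6 — fails the rule, so No match.

No match, Match, Match, No match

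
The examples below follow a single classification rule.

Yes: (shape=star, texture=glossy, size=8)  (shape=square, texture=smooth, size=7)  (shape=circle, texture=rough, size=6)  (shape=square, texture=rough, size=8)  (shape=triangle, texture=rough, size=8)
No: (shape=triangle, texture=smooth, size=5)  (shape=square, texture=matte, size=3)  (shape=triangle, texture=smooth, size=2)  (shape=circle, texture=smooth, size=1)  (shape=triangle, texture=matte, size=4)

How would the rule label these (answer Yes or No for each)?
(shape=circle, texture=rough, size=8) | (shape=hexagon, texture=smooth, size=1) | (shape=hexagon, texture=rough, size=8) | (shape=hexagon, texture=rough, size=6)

'Yes' ⟺ size ≥ 6.
(shape=circle, texture=rough, size=8) → size = 8 → Yes.
(shape=hexagon, texture=smooth, size=1) → size = 1 → No.
(shape=hexagon, texture=rough, size=8) → size = 8 → Yes.
(shape=hexagon, texture=rough, size=6) → size = 6 → Yes.

Yes, No, Yes, Yes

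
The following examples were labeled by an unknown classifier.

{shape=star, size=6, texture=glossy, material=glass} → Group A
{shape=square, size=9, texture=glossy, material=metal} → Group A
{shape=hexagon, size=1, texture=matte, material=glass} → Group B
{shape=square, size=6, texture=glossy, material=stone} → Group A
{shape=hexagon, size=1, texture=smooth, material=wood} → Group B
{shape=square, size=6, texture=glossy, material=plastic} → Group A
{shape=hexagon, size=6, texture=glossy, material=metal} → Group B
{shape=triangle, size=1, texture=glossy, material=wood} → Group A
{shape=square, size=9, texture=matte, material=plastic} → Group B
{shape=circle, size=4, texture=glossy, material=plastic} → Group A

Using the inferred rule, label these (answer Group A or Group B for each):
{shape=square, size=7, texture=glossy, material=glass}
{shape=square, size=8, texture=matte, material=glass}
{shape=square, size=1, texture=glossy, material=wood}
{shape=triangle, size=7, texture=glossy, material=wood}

The classifier is using: texture is glossy AND shape is not hexagon.
Group A: {shape=square, size=7, texture=glossy, material=glass}, since texture is glossy, shape is square.
Group B: {shape=square, size=8, texture=matte, material=glass}, since texture is matte, shape is square.
Group A: {shape=square, size=1, texture=glossy, material=wood}, since texture is glossy, shape is square.
Group A: {shape=triangle, size=7, texture=glossy, material=wood}, since texture is glossy, shape is triangle.

Group A, Group B, Group A, Group A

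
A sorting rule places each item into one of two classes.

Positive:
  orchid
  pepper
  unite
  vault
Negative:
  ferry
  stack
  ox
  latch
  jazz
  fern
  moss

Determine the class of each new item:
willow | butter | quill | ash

All 'Positive' examples share one property — has ≥ 2 vowels — and every 'Negative' example lacks it.
willow — 2 vowels, hence Positive. butter — 2 vowels, hence Positive. quill — 2 vowels, hence Positive. ash — 1 vowel, hence Negative.

Positive, Positive, Positive, Negative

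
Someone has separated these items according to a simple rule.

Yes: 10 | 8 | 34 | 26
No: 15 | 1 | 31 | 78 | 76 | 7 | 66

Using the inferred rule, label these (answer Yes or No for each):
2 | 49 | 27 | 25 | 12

Yes, No, No, No, Yes

The distinguishing property — even AND at most 34 — holds for all the 'Yes' cases and none of the 'No' cases.
2: 2 is even, 2 ≤ 34, meets the rule → Yes. 49: 49 is odd, 49 > 34, doesn't match → No. 27: 27 is odd, 27 ≤ 34, doesn't match → No. 25: 25 is odd, 25 ≤ 34, doesn't match → No. 12: 12 is even, 12 ≤ 34, meets the rule → Yes.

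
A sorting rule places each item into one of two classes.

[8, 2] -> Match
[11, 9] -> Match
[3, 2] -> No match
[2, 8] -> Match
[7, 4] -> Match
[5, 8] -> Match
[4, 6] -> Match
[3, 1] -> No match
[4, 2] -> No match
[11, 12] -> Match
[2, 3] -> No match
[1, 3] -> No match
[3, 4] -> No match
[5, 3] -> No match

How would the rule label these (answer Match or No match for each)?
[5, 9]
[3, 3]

Match, No match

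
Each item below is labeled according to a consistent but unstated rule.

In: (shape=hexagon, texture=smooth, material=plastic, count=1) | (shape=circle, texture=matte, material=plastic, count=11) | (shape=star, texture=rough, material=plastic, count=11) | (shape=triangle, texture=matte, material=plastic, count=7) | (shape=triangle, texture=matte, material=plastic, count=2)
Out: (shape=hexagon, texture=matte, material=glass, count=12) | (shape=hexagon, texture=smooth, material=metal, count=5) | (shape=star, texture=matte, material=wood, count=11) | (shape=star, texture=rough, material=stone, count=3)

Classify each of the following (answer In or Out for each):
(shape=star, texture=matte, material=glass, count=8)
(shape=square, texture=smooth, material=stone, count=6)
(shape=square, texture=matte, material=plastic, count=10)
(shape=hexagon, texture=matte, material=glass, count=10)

Out, Out, In, Out

The common property of the 'In' items is: material is plastic. No 'Out' item has it.
Out: (shape=star, texture=matte, material=glass, count=8), since material is glass.
Out: (shape=square, texture=smooth, material=stone, count=6), since material is stone.
In: (shape=square, texture=matte, material=plastic, count=10), since material is plastic.
Out: (shape=hexagon, texture=matte, material=glass, count=10), since material is glass.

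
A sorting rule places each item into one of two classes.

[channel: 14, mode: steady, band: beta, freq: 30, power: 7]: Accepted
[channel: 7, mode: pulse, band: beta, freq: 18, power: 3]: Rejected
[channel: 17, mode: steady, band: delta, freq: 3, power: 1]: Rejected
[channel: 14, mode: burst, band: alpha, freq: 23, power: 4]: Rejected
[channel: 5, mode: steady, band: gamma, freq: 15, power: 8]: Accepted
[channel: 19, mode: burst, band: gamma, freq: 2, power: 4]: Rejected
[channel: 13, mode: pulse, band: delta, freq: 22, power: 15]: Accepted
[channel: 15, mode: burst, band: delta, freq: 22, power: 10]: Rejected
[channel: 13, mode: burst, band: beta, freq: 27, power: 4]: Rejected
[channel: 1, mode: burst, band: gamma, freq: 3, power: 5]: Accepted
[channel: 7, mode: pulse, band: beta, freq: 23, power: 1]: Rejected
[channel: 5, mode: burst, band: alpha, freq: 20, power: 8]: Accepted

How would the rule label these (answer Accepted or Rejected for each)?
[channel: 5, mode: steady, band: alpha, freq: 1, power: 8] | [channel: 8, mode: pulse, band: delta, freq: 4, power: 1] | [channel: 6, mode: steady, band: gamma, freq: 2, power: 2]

Accepted, Rejected, Rejected

A rule that fits every label: power ≥ 5 AND channel ≤ 14 — true of each 'Accepted' example, false of each 'Rejected' one.
Accepted: [channel: 5, mode: steady, band: alpha, freq: 1, power: 8], since power = 8, channel = 5.
Rejected: [channel: 8, mode: pulse, band: delta, freq: 4, power: 1], since power = 1, channel = 8.
Rejected: [channel: 6, mode: steady, band: gamma, freq: 2, power: 2], since power = 2, channel = 6.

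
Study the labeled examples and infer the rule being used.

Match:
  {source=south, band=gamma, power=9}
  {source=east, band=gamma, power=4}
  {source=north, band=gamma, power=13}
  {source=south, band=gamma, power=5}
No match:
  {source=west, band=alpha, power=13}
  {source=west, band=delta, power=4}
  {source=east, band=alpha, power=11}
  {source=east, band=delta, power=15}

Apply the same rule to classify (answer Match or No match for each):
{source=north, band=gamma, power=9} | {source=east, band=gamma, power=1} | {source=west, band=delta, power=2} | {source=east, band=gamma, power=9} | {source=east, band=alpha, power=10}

Match, Match, No match, Match, No match

All 'Match' examples share one property — band is gamma — and every 'No match' example lacks it.
{source=north, band=gamma, power=9}: Match (band is gamma). {source=east, band=gamma, power=1}: Match (band is gamma). {source=west, band=delta, power=2}: No match (band is delta). {source=east, band=gamma, power=9}: Match (band is gamma). {source=east, band=alpha, power=10}: No match (band is alpha).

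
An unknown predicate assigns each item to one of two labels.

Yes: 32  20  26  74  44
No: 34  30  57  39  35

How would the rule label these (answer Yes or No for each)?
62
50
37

Yes, Yes, No

The distinguishing property — ≡ 2 (mod 6) — holds for all the 'Yes' cases and none of the 'No' cases.
62: 62 mod 6 = 2, checks out → Yes. 50: 50 mod 6 = 2, checks out → Yes. 37: 37 mod 6 = 1, does not fit → No.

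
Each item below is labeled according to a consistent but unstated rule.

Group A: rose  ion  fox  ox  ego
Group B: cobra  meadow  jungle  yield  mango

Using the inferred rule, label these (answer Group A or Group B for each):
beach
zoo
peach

Group B, Group A, Group B

'Group A' ⟺ length ≤ 4.
beach → length 5 → Group B.
zoo → length 3 → Group A.
peach → length 5 → Group B.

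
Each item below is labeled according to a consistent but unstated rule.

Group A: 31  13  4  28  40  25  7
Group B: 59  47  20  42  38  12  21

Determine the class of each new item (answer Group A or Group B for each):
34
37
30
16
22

The simplest hypothesis consistent with all the labels is: ≡ 1 (mod 3).
34: 34 mod 3 = 1, has this property → Group A.
37: 37 mod 3 = 1, has this property → Group A.
30: 30 mod 3 = 0, doesn't qualify → Group B.
16: 16 mod 3 = 1, has this property → Group A.
22: 22 mod 3 = 1, has this property → Group A.

Group A, Group A, Group B, Group A, Group A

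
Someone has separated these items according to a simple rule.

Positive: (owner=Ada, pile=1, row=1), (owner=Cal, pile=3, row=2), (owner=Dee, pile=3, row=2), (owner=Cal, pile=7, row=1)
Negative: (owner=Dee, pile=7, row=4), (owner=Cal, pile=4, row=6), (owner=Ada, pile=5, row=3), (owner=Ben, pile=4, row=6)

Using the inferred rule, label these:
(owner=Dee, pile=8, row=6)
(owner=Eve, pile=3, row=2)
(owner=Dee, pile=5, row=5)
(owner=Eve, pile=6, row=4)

Negative, Positive, Negative, Negative

One predicate separates the groups cleanly: row ≤ 2.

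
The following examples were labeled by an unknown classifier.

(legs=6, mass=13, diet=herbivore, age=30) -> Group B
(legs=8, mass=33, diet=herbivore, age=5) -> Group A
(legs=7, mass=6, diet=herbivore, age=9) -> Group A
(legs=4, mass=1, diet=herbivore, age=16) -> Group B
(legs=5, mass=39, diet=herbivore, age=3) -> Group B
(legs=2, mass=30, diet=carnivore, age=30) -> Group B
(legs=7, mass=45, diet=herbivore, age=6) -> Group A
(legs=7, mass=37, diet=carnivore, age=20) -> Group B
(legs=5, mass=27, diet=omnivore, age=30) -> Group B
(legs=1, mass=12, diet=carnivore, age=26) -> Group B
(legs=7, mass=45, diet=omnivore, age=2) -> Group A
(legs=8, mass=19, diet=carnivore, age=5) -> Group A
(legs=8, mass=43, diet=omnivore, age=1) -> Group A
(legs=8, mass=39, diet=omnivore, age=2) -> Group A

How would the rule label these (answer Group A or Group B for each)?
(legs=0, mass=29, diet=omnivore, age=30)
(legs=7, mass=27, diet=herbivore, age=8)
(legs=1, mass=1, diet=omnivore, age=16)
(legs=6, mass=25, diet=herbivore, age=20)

Every 'Group A' example satisfies: legs ≥ 6 AND age ≤ 9. None of the 'Group B' examples do.
(legs=0, mass=29, diet=omnivore, age=30) — legs = 0, age = 30, hence Group B.
(legs=7, mass=27, diet=herbivore, age=8) — legs = 7, age = 8, hence Group A.
(legs=1, mass=1, diet=omnivore, age=16) — legs = 1, age = 16, hence Group B.
(legs=6, mass=25, diet=herbivore, age=20) — legs = 6, age = 20, hence Group B.

Group B, Group A, Group B, Group B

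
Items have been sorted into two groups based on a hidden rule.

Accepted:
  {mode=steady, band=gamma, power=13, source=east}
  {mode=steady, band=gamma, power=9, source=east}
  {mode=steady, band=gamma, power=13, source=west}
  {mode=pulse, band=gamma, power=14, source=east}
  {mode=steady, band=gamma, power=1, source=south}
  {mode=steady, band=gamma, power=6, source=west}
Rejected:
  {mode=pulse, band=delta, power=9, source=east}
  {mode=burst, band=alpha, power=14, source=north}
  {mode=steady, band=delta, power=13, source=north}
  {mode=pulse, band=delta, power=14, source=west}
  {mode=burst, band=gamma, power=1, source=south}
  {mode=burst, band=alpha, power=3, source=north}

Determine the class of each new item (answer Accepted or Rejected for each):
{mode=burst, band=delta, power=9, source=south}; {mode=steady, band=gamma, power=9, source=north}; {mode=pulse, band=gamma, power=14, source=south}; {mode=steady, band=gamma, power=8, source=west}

Rejected, Accepted, Accepted, Accepted

Every 'Accepted' example satisfies: mode is not burst AND band is gamma. None of the 'Rejected' examples do.
{mode=burst, band=delta, power=9, source=south}: Rejected (mode is burst, band is delta). {mode=steady, band=gamma, power=9, source=north}: Accepted (mode is steady, band is gamma). {mode=pulse, band=gamma, power=14, source=south}: Accepted (mode is pulse, band is gamma). {mode=steady, band=gamma, power=8, source=west}: Accepted (mode is steady, band is gamma).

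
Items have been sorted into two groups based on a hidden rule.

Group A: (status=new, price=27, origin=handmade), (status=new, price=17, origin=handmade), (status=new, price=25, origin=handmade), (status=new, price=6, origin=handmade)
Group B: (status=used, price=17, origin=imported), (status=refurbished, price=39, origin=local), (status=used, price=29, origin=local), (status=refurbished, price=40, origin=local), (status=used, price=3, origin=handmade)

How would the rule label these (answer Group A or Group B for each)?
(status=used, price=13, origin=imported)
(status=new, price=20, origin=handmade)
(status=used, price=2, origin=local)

Group B, Group A, Group B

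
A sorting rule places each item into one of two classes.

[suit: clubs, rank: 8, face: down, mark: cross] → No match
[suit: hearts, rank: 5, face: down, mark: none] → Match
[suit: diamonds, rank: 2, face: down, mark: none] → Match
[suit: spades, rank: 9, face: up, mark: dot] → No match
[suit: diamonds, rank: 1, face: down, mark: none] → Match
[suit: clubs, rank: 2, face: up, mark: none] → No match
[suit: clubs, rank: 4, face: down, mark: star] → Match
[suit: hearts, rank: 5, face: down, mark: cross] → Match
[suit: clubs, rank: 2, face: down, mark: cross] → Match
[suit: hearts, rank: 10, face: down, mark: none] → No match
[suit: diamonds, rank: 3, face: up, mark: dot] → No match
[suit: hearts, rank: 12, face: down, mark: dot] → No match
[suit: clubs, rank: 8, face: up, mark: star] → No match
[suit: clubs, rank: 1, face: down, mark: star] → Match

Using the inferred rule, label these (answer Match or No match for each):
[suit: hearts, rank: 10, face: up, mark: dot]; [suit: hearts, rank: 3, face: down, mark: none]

No match, Match

All 'Match' examples share one property — face is down AND rank ≤ 5 — and every 'No match' example lacks it.
[suit: hearts, rank: 10, face: up, mark: dot]: No match (face is up, rank = 10). [suit: hearts, rank: 3, face: down, mark: none]: Match (face is down, rank = 3).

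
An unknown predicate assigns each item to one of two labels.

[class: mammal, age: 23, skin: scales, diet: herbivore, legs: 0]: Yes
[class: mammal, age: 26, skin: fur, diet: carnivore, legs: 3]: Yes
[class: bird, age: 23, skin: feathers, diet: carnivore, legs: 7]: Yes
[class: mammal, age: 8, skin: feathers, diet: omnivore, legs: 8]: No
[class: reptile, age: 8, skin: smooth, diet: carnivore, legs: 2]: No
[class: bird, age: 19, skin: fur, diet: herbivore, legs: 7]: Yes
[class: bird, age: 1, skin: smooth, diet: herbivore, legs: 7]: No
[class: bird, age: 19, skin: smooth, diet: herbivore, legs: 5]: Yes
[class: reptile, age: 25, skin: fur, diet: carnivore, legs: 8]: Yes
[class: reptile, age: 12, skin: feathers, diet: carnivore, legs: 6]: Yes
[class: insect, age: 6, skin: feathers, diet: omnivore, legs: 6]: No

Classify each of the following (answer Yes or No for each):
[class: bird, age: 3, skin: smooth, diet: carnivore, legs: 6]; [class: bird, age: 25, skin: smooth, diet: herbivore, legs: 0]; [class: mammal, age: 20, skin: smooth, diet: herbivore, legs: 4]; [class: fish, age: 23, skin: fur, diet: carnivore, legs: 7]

No, Yes, Yes, Yes

The pattern is that an item is 'Yes' exactly when: age ≥ 12.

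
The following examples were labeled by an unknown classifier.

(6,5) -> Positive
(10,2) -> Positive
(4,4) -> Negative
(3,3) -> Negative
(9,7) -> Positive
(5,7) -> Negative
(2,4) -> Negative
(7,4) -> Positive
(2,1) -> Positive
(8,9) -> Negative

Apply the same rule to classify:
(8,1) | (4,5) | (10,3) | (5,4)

Positive, Negative, Positive, Positive

One predicate separates the groups cleanly: first > second.
Positive: (8,1), since 8 > 1. Negative: (4,5), since 4 < 5. Positive: (10,3), since 10 > 3. Positive: (5,4), since 5 > 4.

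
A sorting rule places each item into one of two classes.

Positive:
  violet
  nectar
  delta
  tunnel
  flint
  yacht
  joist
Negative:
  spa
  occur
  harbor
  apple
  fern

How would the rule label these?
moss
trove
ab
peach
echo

Negative, Positive, Negative, Negative, Negative

All 'Positive' examples share one property — contains 't' — and every 'Negative' example lacks it.
moss: no 't' — doesn't match, so Negative. trove: has 't' — matches, so Positive. ab: no 't' — doesn't match, so Negative. peach: no 't' — doesn't match, so Negative. echo: no 't' — doesn't match, so Negative.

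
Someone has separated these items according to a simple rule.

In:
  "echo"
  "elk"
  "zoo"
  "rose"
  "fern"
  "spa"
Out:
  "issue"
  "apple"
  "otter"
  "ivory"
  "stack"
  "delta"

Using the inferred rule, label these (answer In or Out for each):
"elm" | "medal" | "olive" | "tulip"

The rule appears to be: length ≤ 4.
"elm" → length 3 → In.
"medal" → length 5 → Out.
"olive" → length 5 → Out.
"tulip" → length 5 → Out.

In, Out, Out, Out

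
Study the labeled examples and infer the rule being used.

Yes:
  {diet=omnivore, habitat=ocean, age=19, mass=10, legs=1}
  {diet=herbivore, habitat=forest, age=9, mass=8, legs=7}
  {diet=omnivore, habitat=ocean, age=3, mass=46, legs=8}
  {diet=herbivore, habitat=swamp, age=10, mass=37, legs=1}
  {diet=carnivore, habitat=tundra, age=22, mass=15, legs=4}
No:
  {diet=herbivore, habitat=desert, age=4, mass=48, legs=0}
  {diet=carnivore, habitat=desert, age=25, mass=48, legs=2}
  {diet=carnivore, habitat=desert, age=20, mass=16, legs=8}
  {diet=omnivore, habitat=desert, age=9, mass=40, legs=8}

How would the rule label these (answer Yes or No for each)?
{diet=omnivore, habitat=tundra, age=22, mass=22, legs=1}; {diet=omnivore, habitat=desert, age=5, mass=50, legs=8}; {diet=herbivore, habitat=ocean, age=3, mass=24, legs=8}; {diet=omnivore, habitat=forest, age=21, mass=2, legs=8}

Yes, No, Yes, Yes

The distinguishing property — habitat is not desert — holds for all the 'Yes' cases and none of the 'No' cases.
{diet=omnivore, habitat=tundra, age=22, mass=22, legs=1}: habitat is tundra, satisfies this → Yes.
{diet=omnivore, habitat=desert, age=5, mass=50, legs=8}: habitat is desert, doesn't match → No.
{diet=herbivore, habitat=ocean, age=3, mass=24, legs=8}: habitat is ocean, satisfies this → Yes.
{diet=omnivore, habitat=forest, age=21, mass=2, legs=8}: habitat is forest, satisfies this → Yes.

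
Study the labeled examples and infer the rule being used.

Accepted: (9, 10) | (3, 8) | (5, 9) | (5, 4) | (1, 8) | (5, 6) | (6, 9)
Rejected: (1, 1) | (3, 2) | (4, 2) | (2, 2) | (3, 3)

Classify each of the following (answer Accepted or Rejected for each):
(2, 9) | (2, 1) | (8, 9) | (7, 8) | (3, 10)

Accepted, Rejected, Accepted, Accepted, Accepted

The simplest hypothesis consistent with all the labels is: sum ≥ 9.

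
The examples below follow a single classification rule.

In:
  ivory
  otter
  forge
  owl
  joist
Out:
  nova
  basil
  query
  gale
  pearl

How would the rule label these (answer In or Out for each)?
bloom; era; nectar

In, Out, Out

The distinguishing property — odd length AND contains 'o' — holds for all the 'In' cases and none of the 'Out' cases.
bloom: length 5, has 'o', meets the rule → In. era: length 3, no 'o', doesn't match → Out. nectar: length 6, no 'o', doesn't match → Out.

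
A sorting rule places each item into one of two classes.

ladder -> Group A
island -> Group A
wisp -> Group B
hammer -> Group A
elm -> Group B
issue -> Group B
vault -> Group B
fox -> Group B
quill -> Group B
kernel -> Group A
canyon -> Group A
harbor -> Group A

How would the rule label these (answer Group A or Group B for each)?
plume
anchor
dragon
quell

The rule appears to be: length 6.

Group B, Group A, Group A, Group B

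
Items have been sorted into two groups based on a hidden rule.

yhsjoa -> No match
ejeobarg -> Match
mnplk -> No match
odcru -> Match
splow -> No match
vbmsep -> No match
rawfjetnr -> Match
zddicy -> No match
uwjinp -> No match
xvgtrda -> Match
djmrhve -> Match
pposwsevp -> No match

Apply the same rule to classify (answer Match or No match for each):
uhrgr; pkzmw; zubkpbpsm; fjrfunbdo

Match, No match, No match, Match

Checking candidate rules against both groups, what survives is: contains 'r'.
uhrgr → has 'r' → Match.
pkzmw → no 'r' → No match.
zubkpbpsm → no 'r' → No match.
fjrfunbdo → has 'r' → Match.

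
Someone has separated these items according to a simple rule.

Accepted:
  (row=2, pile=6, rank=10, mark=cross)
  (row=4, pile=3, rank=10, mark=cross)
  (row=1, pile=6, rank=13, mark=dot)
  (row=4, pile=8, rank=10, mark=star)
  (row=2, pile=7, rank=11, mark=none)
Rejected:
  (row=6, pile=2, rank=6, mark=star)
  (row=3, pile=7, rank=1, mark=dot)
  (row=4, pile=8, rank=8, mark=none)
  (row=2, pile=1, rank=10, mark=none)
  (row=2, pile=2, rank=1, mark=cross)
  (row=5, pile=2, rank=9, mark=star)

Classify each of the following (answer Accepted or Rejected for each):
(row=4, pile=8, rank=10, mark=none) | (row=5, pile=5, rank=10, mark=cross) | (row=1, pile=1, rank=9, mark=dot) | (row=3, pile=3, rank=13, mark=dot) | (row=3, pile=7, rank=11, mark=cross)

Accepted, Accepted, Rejected, Accepted, Accepted

Rule: pile ≥ 3 AND rank ≥ 9. This holds for each 'Accepted' example and fails for each 'Rejected' one.
(row=4, pile=8, rank=10, mark=none) → pile = 8, rank = 10 → Accepted. (row=5, pile=5, rank=10, mark=cross) → pile = 5, rank = 10 → Accepted. (row=1, pile=1, rank=9, mark=dot) → pile = 1, rank = 9 → Rejected. (row=3, pile=3, rank=13, mark=dot) → pile = 3, rank = 13 → Accepted. (row=3, pile=7, rank=11, mark=cross) → pile = 7, rank = 11 → Accepted.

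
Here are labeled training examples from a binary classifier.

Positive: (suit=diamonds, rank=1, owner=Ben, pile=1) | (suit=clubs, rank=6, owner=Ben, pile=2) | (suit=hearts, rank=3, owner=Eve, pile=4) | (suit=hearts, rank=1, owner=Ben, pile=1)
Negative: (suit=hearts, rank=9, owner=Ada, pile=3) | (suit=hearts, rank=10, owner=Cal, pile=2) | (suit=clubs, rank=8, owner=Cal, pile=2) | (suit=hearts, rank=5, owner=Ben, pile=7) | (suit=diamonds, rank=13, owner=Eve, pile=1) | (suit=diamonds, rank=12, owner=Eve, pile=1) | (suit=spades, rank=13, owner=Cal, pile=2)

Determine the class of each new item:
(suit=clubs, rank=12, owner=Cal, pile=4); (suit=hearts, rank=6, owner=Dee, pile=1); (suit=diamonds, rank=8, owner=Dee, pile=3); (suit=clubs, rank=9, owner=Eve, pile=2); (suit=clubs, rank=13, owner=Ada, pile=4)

Negative, Positive, Negative, Negative, Negative

Rule: pile ≤ 4 AND rank ≤ 6. This holds for each 'Positive' example and fails for each 'Negative' one.
Negative: (suit=clubs, rank=12, owner=Cal, pile=4), since pile = 4, rank = 12. Positive: (suit=hearts, rank=6, owner=Dee, pile=1), since pile = 1, rank = 6. Negative: (suit=diamonds, rank=8, owner=Dee, pile=3), since pile = 3, rank = 8. Negative: (suit=clubs, rank=9, owner=Eve, pile=2), since pile = 2, rank = 9. Negative: (suit=clubs, rank=13, owner=Ada, pile=4), since pile = 4, rank = 13.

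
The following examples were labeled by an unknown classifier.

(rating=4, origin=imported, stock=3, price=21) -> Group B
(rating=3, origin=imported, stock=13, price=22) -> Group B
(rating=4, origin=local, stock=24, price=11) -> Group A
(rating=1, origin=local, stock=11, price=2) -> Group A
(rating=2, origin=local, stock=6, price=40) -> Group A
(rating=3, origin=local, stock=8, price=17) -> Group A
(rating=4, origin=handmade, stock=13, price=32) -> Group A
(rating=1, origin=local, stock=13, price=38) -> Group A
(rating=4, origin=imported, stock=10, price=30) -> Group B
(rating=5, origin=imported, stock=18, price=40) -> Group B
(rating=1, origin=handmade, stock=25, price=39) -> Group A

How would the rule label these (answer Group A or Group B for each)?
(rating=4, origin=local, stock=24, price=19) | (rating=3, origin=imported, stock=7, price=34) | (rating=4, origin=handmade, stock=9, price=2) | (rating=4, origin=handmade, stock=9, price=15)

Group A, Group B, Group A, Group A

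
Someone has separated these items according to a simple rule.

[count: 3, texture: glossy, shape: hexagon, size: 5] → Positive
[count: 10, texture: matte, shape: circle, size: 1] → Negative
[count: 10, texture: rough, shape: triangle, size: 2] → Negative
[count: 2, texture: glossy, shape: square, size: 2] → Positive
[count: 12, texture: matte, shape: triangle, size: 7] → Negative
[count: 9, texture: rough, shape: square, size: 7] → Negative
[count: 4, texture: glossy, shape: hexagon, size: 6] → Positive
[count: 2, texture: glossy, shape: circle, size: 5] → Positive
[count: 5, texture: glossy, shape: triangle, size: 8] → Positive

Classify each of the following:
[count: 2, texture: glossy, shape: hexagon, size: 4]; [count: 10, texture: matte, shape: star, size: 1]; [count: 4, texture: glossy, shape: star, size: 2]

All 'Positive' examples share one property — texture is glossy — and every 'Negative' example lacks it.
Positive: [count: 2, texture: glossy, shape: hexagon, size: 4], since texture is glossy. Negative: [count: 10, texture: matte, shape: star, size: 1], since texture is matte. Positive: [count: 4, texture: glossy, shape: star, size: 2], since texture is glossy.

Positive, Negative, Positive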